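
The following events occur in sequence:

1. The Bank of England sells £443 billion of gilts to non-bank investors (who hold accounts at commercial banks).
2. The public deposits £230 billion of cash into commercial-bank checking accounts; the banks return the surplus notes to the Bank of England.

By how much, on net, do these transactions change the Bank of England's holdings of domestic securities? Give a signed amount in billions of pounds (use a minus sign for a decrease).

Bank of England balance sheet:
  Assets:      Securities −£443B
  Liabilities: Bank reserves −£213B, Currency in circulation −£230B
So the change in the Bank of England's holdings of domestic securities is -£443 billion.

-£443 billion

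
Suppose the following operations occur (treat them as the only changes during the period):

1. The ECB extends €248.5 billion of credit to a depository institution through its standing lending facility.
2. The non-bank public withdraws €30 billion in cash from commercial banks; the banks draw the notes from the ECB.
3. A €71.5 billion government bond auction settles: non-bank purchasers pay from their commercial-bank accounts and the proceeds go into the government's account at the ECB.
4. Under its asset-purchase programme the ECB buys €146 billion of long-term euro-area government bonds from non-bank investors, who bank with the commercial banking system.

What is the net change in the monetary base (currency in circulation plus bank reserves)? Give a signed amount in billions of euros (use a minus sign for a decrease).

Discount-window loan €248.5 billion: ECB balance sheet expands → +€248.5B.
Currency withdrawal €30 billion: just a shift between currency and reserves — both are base money → 0.
Government account inflow €71.5 billion: reserves shift to a non-base liability → −€71.5B.
Asset purchase (from non-banks) €146 billion: ECB balance sheet expands → +€146B.
Net: 248.5 + 0 − 71.5 + 146 = +€323 billion.

+€323 billion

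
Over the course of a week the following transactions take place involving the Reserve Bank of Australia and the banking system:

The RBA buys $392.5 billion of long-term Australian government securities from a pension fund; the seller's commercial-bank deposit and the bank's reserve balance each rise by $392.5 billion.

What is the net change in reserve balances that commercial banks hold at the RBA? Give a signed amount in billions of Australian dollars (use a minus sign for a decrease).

+$392.5 billion

Asset purchase (from non-banks) $392.5 billion: the RBA pays by crediting reserve accounts → +$392.5B.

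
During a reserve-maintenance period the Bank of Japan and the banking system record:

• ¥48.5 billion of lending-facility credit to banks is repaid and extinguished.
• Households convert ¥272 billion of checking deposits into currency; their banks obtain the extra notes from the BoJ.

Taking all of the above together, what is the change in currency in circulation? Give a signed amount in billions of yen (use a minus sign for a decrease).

+¥272 billion

BoJ balance sheet:
  Assets:      Loans to banks −¥48.5B
  Liabilities: Bank reserves −¥320.5B, Currency in circulation +¥272B
So the change in currency in circulation is +¥272 billion.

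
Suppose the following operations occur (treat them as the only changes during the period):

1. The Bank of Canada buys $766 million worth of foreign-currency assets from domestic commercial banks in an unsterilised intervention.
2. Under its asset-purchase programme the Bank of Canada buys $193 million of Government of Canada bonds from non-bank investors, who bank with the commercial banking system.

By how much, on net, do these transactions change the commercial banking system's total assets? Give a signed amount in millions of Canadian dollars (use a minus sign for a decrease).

FX purchase $766 million: just an asset swap on bank balance sheets → 0.
Asset purchase (from non-banks) $193 million: bank balance sheets expand → +$193M.
Net: 0 + 193 = +$193 million.

+$193 million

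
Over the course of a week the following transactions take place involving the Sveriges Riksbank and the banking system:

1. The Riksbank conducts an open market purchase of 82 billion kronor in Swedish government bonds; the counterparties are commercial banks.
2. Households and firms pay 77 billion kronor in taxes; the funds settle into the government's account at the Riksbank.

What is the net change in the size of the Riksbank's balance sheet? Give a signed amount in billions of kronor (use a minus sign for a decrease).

Riksbank balance sheet:
  Assets:      Securities +82B
  Liabilities: Bank reserves +5B, Government deposits +77B
Change in total Riksbank assets = +82 billion.

+82 billion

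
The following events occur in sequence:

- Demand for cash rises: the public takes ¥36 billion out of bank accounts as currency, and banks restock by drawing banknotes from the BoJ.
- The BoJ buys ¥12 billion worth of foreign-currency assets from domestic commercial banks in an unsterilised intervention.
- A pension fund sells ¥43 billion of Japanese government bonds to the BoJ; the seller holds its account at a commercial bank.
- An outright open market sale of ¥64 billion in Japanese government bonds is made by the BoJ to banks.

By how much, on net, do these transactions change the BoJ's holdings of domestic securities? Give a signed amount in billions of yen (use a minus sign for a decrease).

Currency withdrawal ¥36 billion: the BoJ's securities portfolio is untouched → 0.
FX purchase ¥12 billion: the BoJ's securities portfolio is untouched → 0.
Asset purchase (from non-banks) ¥43 billion: securities added to the BoJ's portfolio → +¥43B.
OMO sale (to banks) ¥64 billion: securities removed from the BoJ's portfolio → −¥64B.
Net: 0 + 0 + 43 − 64 = -¥21 billion.

-¥21 billion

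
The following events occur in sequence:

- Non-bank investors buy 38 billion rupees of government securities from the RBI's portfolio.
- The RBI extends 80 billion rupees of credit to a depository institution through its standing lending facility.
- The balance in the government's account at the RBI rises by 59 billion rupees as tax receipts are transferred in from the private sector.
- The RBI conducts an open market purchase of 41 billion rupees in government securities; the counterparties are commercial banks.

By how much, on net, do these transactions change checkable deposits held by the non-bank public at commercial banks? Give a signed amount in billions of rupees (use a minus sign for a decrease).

-97 billion

Asset sale (to non-banks) 38 billion rupees: non-bank counterparties' bank balances fall → −38B.
Discount-window loan 80 billion rupees: the counterparty is a bank, so public deposits are unchanged → 0.
Government account inflow 59 billion rupees: non-bank counterparties' bank balances fall → −59B.
OMO purchase (from banks) 41 billion rupees: the counterparty is a bank, so public deposits are unchanged → 0.
Net: −38 + 0 − 59 + 0 = -97 billion.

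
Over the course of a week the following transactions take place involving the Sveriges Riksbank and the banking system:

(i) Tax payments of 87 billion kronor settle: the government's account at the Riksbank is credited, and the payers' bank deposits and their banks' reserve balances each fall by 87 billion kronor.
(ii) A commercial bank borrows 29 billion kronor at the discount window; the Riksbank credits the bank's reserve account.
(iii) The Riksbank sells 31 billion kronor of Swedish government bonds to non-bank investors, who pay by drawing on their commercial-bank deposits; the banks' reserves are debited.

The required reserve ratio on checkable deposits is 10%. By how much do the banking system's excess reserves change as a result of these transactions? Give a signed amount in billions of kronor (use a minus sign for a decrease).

Government account inflow 87 billion kronor: reserves −87B, deposits −87B.
Discount-window loan 29 billion kronor: reserves +29B, deposits 0.
Asset sale (to non-banks) 31 billion kronor: reserves −31B, deposits −31B.
Totals: Δreserves = −89B, Δdeposits = −118B.
Δrequired reserves = 10% × −118B = −11.8B.
Δexcess reserves = Δreserves − Δrequired = −89B − (−11.8B) = -77.2 billion.

-77.2 billion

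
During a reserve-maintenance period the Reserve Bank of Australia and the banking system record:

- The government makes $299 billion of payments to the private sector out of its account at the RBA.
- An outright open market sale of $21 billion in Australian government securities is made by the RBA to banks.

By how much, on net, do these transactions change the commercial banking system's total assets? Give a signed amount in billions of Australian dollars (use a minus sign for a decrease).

+$299 billion

Government spending $299 billion: bank balance sheets expand → +$299B.
OMO sale (to banks) $21 billion: just an asset swap on bank balance sheets → 0.
Net: 299 + 0 = +$299 billion.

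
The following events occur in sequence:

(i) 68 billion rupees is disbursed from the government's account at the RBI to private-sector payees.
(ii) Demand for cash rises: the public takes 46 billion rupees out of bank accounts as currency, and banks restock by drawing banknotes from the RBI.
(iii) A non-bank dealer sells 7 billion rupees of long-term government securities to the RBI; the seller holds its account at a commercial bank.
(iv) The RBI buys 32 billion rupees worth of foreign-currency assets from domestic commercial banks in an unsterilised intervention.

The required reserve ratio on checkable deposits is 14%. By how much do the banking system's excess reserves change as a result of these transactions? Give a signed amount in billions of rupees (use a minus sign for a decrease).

+56.94 billion

Government spending 68 billion rupees: reserves +68B, deposits +68B.
Currency withdrawal 46 billion rupees: reserves −46B, deposits −46B.
Asset purchase (from non-banks) 7 billion rupees: reserves +7B, deposits +7B.
FX purchase 32 billion rupees: reserves +32B, deposits 0.
Totals: Δreserves = +61B, Δdeposits = +29B.
Δrequired reserves = 14% × +29B = +4.06B.
Δexcess reserves = Δreserves − Δrequired = +61B − (+4.06B) = +56.94 billion.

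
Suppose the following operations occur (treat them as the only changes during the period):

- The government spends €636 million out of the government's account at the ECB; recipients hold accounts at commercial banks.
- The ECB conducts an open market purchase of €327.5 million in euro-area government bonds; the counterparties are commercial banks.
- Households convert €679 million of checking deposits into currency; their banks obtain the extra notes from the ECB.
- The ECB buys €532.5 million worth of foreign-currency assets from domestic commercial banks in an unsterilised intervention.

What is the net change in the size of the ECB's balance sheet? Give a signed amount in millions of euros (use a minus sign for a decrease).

Government spending €636 million: only the composition of liabilities changes → 0.
OMO purchase (from banks) €327.5 million: an ECB asset is acquired → +€327.5M.
Currency withdrawal €679 million: only the composition of liabilities changes → 0.
FX purchase €532.5 million: an ECB asset is acquired → +€532.5M.
Net: 0 + 327.5 + 0 + 532.5 = +€860 million.

+€860 million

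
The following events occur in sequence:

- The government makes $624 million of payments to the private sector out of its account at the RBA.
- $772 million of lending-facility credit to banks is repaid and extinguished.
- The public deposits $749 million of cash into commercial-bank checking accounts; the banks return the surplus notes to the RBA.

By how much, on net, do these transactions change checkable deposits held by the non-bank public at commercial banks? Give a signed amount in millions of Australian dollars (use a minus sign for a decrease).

+$1373 million

RBA balance sheet:
  Assets:      Loans to banks −$772M
  Liabilities: Bank reserves +$601M, Currency in circulation −$749M, Government deposits −$624M
Commercial banking system:
  Assets:      Reserves at CB +$601M
  Liabilities: Checkable deposits +$1373M, Borrowings from CB −$772M
So the change in checkable deposits held by the non-bank public at commercial banks is +$1373 million.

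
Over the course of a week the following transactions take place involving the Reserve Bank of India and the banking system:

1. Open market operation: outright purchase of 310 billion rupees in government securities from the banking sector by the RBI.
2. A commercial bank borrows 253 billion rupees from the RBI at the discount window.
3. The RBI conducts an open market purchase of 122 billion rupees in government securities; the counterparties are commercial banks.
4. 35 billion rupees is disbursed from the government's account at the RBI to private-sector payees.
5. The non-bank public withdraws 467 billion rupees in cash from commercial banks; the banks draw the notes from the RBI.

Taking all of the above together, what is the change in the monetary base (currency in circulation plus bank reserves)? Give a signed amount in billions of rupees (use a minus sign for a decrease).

OMO purchase (from banks) 310 billion rupees: RBI balance sheet expands → +310B.
Discount-window loan 253 billion rupees: RBI balance sheet expands → +253B.
OMO purchase (from banks) 122 billion rupees: RBI balance sheet expands → +122B.
Government spending 35 billion rupees: a non-base liability converts back to reserves → +35B.
Currency withdrawal 467 billion rupees: just a shift between currency and reserves — both are base money → 0.
Net: 310 + 253 + 122 + 35 + 0 = +720 billion.

+720 billion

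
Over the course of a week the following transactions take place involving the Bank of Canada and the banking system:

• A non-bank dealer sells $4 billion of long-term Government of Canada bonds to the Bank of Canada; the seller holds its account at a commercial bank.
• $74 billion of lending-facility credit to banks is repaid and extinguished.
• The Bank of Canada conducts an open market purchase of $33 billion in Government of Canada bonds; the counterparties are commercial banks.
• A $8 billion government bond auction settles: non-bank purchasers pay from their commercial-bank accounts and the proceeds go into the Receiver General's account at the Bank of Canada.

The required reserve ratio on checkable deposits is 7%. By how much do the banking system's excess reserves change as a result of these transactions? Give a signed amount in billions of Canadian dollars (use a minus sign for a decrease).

Asset purchase (from non-banks) $4 billion: reserves +$4B, deposits +$4B.
Discount-window repayment $74 billion: reserves −$74B, deposits 0.
OMO purchase (from banks) $33 billion: reserves +$33B, deposits 0.
Government account inflow $8 billion: reserves −$8B, deposits −$8B.
Totals: Δreserves = −$45B, Δdeposits = −$4B.
Δrequired reserves = 7% × −$4B = −$0.28B.
Δexcess reserves = Δreserves − Δrequired = −$45B − (−$0.28B) = -$44.72 billion.

-$44.72 billion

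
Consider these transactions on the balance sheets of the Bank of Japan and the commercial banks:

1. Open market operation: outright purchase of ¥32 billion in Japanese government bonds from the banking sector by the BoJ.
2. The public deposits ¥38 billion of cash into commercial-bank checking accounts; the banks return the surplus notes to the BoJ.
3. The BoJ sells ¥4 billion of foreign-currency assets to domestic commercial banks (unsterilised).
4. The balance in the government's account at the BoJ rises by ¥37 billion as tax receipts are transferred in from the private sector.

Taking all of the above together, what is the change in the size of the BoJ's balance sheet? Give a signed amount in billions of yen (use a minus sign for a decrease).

+¥28 billion

BoJ balance sheet:
  Assets:      Securities +¥32B, Foreign assets −¥4B
  Liabilities: Bank reserves +¥29B, Currency in circulation −¥38B, Government deposits +¥37B
Commercial banking system:
  Assets:      Reserves at CB +¥29B, Securities −¥32B, Foreign assets +¥4B
  Liabilities: Checkable deposits +¥1B
Change in total BoJ assets = +¥28 billion.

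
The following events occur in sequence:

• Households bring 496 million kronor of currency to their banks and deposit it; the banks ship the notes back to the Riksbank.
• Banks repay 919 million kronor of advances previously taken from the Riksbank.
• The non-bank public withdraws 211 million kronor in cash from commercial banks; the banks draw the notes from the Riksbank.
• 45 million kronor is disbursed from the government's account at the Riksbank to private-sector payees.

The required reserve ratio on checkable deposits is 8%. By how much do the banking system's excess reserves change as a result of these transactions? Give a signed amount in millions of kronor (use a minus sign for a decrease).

Currency deposit 496 million kronor: reserves +496M, deposits +496M.
Discount-window repayment 919 million kronor: reserves −919M, deposits 0.
Currency withdrawal 211 million kronor: reserves −211M, deposits −211M.
Government spending 45 million kronor: reserves +45M, deposits +45M.
Totals: Δreserves = −589M, Δdeposits = +330M.
Δrequired reserves = 8% × +330M = +26.4M.
Δexcess reserves = Δreserves − Δrequired = −589M − (+26.4M) = -615.4 million.

-615.4 million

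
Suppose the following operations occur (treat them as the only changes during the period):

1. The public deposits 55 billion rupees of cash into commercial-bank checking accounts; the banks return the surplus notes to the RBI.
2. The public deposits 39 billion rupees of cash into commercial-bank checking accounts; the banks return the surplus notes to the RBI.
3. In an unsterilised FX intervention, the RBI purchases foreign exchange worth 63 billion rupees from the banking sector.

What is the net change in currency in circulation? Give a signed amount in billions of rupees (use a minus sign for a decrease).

-94 billion

RBI balance sheet:
  Assets:      Foreign assets +63B
  Liabilities: Bank reserves +157B, Currency in circulation −94B
Commercial banking system:
  Assets:      Reserves at CB +157B, Foreign assets −63B
  Liabilities: Checkable deposits +94B
So the change in currency in circulation is -94 billion.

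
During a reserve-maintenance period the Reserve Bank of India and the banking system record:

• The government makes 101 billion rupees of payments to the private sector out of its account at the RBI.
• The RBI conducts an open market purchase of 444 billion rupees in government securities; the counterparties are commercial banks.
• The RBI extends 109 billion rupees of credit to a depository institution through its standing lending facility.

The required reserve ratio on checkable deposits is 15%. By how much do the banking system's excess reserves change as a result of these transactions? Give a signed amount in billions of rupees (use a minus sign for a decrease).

Government spending 101 billion rupees: reserves +101B, deposits +101B.
OMO purchase (from banks) 444 billion rupees: reserves +444B, deposits 0.
Discount-window loan 109 billion rupees: reserves +109B, deposits 0.
Totals: Δreserves = +654B, Δdeposits = +101B.
Δrequired reserves = 15% × +101B = +15.15B.
Δexcess reserves = Δreserves − Δrequired = +654B − (+15.15B) = +638.85 billion.

+638.85 billion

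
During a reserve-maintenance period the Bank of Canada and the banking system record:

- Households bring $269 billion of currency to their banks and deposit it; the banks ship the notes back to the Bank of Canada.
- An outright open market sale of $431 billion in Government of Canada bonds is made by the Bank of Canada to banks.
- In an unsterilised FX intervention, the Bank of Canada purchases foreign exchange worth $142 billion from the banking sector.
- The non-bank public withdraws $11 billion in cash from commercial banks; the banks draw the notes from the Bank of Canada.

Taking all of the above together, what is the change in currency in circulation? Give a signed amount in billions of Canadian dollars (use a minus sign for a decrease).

Currency deposit $269 billion: notes return to the central bank → −$269B.
OMO sale (to banks) $431 billion: no currency enters or leaves circulation → 0.
FX purchase $142 billion: no currency enters or leaves circulation → 0.
Currency withdrawal $11 billion: notes leave the central bank → +$11B.
Net: −269 + 0 + 0 + 11 = -$258 billion.

-$258 billion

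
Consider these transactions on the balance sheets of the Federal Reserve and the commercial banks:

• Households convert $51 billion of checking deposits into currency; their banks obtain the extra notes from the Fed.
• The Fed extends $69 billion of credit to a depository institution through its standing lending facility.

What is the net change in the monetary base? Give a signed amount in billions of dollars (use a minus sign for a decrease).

Currency withdrawal $51 billion: just a shift between currency and reserves — both are base money → 0.
Discount-window loan $69 billion: Fed balance sheet expands → +$69B.
Net: 0 + 69 = +$69 billion.

+$69 billion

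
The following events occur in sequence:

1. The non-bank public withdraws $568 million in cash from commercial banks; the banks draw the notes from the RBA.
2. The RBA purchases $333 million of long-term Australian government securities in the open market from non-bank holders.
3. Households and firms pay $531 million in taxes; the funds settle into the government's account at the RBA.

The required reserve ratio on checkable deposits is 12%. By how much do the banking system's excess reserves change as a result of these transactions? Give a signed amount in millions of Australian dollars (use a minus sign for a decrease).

-$674.08 million

Currency withdrawal $568 million: reserves −$568M, deposits −$568M.
Asset purchase (from non-banks) $333 million: reserves +$333M, deposits +$333M.
Government account inflow $531 million: reserves −$531M, deposits −$531M.
Totals: Δreserves = −$766M, Δdeposits = −$766M.
Δrequired reserves = 12% × −$766M = −$91.92M.
Δexcess reserves = Δreserves − Δrequired = −$766M − (−$91.92M) = -$674.08 million.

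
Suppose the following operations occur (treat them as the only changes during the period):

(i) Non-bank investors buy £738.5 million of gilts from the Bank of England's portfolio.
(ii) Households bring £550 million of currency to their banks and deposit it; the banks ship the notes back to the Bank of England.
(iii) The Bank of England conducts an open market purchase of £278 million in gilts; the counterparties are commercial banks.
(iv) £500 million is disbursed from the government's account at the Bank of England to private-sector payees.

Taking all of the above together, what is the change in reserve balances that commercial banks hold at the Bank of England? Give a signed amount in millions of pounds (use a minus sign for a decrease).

Asset sale (to non-banks) £738.5 million: the non-bank buyers' banks settle from reserves → −£738.5M.
Currency deposit £550 million: returned notes are swapped for reserve credit → +£550M.
OMO purchase (from banks) £278 million: the Bank of England pays by crediting reserve accounts → +£278M.
Government spending £500 million: government payments flow into bank reserve accounts → +£500M.
Net: −738.5 + 550 + 278 + 500 = +£589.5 million.

+£589.5 million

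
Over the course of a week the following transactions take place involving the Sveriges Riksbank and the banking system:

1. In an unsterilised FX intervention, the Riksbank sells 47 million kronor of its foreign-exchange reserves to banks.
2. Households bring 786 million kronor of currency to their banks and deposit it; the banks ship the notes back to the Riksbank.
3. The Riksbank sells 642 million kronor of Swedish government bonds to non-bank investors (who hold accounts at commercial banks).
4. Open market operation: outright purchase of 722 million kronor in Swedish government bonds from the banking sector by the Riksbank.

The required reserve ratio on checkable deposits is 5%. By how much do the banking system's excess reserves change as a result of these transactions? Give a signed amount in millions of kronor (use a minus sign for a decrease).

FX sale 47 million kronor: reserves −47M, deposits 0.
Currency deposit 786 million kronor: reserves +786M, deposits +786M.
Asset sale (to non-banks) 642 million kronor: reserves −642M, deposits −642M.
OMO purchase (from banks) 722 million kronor: reserves +722M, deposits 0.
Totals: Δreserves = +819M, Δdeposits = +144M.
Δrequired reserves = 5% × +144M = +7.2M.
Δexcess reserves = Δreserves − Δrequired = +819M − (+7.2M) = +811.8 million.

+811.8 million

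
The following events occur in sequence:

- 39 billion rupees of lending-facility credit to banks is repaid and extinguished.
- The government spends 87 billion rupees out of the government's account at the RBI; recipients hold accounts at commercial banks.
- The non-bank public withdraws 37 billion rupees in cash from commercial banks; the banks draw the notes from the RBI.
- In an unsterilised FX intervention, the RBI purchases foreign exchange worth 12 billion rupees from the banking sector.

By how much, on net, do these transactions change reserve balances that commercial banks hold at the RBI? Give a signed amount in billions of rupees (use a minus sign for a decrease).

Discount-window repayment 39 billion rupees: repayment is debited from reserves → −39B.
Government spending 87 billion rupees: government payments flow into bank reserve accounts → +87B.
Currency withdrawal 37 billion rupees: banks swap reserves for currency → −37B.
FX purchase 12 billion rupees: the RBI pays by crediting reserve accounts → +12B.
Net: −39 + 87 − 37 + 12 = +23 billion.

+23 billion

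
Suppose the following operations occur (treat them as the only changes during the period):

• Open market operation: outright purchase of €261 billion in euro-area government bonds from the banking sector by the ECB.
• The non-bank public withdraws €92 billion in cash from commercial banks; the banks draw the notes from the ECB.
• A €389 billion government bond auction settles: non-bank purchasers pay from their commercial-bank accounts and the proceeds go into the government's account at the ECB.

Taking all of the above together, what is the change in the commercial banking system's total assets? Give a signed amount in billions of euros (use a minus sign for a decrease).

-€481 billion

OMO purchase (from banks) €261 billion: just an asset swap on bank balance sheets → 0.
Currency withdrawal €92 billion: bank balance sheets shrink → −€92B.
Government account inflow €389 billion: bank balance sheets shrink → −€389B.
Net: 0 − 92 − 389 = -€481 billion.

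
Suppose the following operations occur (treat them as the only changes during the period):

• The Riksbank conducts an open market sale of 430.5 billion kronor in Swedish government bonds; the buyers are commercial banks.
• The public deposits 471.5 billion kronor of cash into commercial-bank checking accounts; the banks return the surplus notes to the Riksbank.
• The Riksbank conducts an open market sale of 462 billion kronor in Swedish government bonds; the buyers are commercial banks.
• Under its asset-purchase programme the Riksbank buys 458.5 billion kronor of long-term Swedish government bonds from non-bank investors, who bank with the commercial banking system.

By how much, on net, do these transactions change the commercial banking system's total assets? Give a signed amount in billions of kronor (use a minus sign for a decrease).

+930 billion

OMO sale (to banks) 430.5 billion kronor: just an asset swap on bank balance sheets → 0.
Currency deposit 471.5 billion kronor: bank balance sheets expand → +471.5B.
OMO sale (to banks) 462 billion kronor: just an asset swap on bank balance sheets → 0.
Asset purchase (from non-banks) 458.5 billion kronor: bank balance sheets expand → +458.5B.
Net: 0 + 471.5 + 0 + 458.5 = +930 billion.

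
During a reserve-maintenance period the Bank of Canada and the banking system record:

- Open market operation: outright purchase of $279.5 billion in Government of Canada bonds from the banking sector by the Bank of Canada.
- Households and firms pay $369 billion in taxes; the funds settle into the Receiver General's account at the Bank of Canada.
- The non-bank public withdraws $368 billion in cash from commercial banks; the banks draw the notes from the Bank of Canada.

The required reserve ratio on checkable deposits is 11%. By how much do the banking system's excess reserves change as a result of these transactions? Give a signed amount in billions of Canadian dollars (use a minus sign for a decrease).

OMO purchase (from banks) $279.5 billion: reserves +$279.5B, deposits 0.
Government account inflow $369 billion: reserves −$369B, deposits −$369B.
Currency withdrawal $368 billion: reserves −$368B, deposits −$368B.
Totals: Δreserves = −$457.5B, Δdeposits = −$737B.
Δrequired reserves = 11% × −$737B = −$81.07B.
Δexcess reserves = Δreserves − Δrequired = −$457.5B − (−$81.07B) = -$376.43 billion.

-$376.43 billion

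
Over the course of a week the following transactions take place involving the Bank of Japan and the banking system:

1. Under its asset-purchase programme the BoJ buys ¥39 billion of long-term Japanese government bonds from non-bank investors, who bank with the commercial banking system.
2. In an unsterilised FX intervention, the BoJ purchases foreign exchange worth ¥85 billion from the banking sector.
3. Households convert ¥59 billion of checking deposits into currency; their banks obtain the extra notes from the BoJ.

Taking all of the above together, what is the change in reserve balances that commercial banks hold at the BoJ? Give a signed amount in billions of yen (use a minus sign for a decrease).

+¥65 billion

BoJ balance sheet:
  Assets:      Securities +¥39B, Foreign assets +¥85B
  Liabilities: Bank reserves +¥65B, Currency in circulation +¥59B
So the change in reserve balances that commercial banks hold at the BoJ is +¥65 billion.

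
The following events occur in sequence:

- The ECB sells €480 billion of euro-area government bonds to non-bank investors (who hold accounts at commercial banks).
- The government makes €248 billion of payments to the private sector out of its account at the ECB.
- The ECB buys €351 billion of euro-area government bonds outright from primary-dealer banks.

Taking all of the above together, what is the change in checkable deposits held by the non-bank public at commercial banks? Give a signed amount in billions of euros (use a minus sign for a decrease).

-€232 billion

Asset sale (to non-banks) €480 billion: non-bank counterparties' bank balances fall → −€480B.
Government spending €248 billion: non-bank counterparties' bank balances rise → +€248B.
OMO purchase (from banks) €351 billion: the counterparty is a bank, so public deposits are unchanged → 0.
Net: −480 + 248 + 0 = -€232 billion.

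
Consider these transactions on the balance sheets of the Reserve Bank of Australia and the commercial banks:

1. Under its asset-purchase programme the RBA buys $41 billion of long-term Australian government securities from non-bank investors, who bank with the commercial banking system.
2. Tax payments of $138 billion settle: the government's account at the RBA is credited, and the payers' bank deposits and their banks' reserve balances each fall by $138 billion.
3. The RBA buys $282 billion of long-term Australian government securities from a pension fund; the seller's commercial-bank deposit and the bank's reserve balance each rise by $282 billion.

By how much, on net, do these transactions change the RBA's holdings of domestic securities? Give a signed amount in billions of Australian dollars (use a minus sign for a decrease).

Asset purchase (from non-banks) $41 billion: securities added to the RBA's portfolio → +$41B.
Government account inflow $138 billion: the RBA's securities portfolio is untouched → 0.
Asset purchase (from non-banks) $282 billion: securities added to the RBA's portfolio → +$282B.
Net: 41 + 0 + 282 = +$323 billion.

+$323 billion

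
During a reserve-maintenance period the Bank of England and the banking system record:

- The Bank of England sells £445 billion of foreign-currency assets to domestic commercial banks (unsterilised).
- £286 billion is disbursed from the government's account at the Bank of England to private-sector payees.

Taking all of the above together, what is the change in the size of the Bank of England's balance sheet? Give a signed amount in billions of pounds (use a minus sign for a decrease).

-£445 billion

FX sale £445 billion: a Bank of England asset is shed → −£445B.
Government spending £286 billion: only the composition of liabilities changes → 0.
Net: −445 + 0 = -£445 billion.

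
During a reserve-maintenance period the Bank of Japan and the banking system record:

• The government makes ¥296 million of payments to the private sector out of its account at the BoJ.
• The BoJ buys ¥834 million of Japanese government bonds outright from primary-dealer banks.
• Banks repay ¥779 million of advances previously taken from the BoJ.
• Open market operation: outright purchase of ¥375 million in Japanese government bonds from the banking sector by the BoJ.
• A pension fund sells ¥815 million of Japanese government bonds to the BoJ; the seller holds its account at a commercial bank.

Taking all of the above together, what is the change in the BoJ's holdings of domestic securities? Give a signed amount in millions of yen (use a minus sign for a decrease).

+¥2024 million

Government spending ¥296 million: the BoJ's securities portfolio is untouched → 0.
OMO purchase (from banks) ¥834 million: securities added to the BoJ's portfolio → +¥834M.
Discount-window repayment ¥779 million: the BoJ's securities portfolio is untouched → 0.
OMO purchase (from banks) ¥375 million: securities added to the BoJ's portfolio → +¥375M.
Asset purchase (from non-banks) ¥815 million: securities added to the BoJ's portfolio → +¥815M.
Net: 0 + 834 + 0 + 375 + 815 = +¥2024 million.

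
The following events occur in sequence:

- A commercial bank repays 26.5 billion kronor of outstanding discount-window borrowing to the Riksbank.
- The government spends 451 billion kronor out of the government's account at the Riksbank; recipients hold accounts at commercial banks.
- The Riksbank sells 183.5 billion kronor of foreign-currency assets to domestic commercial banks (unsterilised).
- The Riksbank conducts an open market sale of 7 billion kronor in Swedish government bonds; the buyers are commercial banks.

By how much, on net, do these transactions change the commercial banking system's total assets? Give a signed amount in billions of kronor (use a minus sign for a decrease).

+424.5 billion

Riksbank balance sheet:
  Assets:      Securities −7B, Loans to banks −26.5B, Foreign assets −183.5B
  Liabilities: Bank reserves +234B, Government deposits −451B
Commercial banking system:
  Assets:      Reserves at CB +234B, Securities +7B, Foreign assets +183.5B
  Liabilities: Checkable deposits +451B, Borrowings from CB −26.5B
Change in total bank assets = +424.5 billion.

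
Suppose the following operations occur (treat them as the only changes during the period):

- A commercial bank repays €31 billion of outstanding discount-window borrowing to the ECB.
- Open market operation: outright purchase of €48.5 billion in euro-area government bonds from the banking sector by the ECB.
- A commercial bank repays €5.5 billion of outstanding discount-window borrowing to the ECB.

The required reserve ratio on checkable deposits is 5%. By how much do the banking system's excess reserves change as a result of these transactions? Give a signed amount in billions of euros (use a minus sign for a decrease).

Discount-window repayment €31 billion: reserves −€31B, deposits 0.
OMO purchase (from banks) €48.5 billion: reserves +€48.5B, deposits 0.
Discount-window repayment €5.5 billion: reserves −€5.5B, deposits 0.
Totals: Δreserves = +€12B, Δdeposits = 0.
Δrequired reserves = 5% × 0 = 0.
Δexcess reserves = Δreserves − Δrequired = +€12B − (0) = +€12 billion.

+€12 billion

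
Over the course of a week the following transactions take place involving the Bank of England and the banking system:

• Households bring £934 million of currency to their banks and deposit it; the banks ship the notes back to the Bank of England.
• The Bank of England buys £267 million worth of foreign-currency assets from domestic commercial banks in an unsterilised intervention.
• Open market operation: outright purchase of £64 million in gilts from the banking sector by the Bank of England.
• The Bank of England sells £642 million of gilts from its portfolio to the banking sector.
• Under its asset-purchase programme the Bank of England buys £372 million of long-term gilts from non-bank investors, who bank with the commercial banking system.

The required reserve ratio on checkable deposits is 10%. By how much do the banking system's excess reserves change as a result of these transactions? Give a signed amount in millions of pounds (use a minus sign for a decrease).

+£864.4 million

Currency deposit £934 million: reserves +£934M, deposits +£934M.
FX purchase £267 million: reserves +£267M, deposits 0.
OMO purchase (from banks) £64 million: reserves +£64M, deposits 0.
OMO sale (to banks) £642 million: reserves −£642M, deposits 0.
Asset purchase (from non-banks) £372 million: reserves +£372M, deposits +£372M.
Totals: Δreserves = +£995M, Δdeposits = +£1306M.
Δrequired reserves = 10% × +£1306M = +£130.6M.
Δexcess reserves = Δreserves − Δrequired = +£995M − (+£130.6M) = +£864.4 million.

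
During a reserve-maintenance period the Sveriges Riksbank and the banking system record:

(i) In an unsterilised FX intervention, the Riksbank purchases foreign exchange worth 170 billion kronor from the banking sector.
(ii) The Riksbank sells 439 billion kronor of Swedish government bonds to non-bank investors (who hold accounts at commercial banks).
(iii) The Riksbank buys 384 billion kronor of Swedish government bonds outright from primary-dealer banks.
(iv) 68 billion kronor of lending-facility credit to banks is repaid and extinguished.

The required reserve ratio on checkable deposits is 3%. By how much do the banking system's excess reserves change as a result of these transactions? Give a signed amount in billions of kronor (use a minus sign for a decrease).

+60.17 billion

FX purchase 170 billion kronor: reserves +170B, deposits 0.
Asset sale (to non-banks) 439 billion kronor: reserves −439B, deposits −439B.
OMO purchase (from banks) 384 billion kronor: reserves +384B, deposits 0.
Discount-window repayment 68 billion kronor: reserves −68B, deposits 0.
Totals: Δreserves = +47B, Δdeposits = −439B.
Δrequired reserves = 3% × −439B = −13.17B.
Δexcess reserves = Δreserves − Δrequired = +47B − (−13.17B) = +60.17 billion.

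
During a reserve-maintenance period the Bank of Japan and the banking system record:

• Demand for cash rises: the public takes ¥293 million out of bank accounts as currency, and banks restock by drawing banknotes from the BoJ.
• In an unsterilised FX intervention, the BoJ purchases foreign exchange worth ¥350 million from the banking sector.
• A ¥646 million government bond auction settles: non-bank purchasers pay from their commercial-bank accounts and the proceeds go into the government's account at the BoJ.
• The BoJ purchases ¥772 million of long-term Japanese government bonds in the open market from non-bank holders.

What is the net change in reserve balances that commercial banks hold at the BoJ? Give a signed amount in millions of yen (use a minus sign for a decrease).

+¥183 million

Currency withdrawal ¥293 million: banks swap reserves for currency → −¥293M.
FX purchase ¥350 million: the BoJ pays by crediting reserve accounts → +¥350M.
Government account inflow ¥646 million: funds move from bank reserves into the government account → −¥646M.
Asset purchase (from non-banks) ¥772 million: the BoJ pays by crediting reserve accounts → +¥772M.
Net: −293 + 350 − 646 + 772 = +¥183 million.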